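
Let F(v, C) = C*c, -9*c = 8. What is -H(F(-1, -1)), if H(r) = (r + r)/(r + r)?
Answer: -1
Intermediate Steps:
c = -8/9 (c = -⅑*8 = -8/9 ≈ -0.88889)
F(v, C) = -8*C/9 (F(v, C) = C*(-8/9) = -8*C/9)
H(r) = 1 (H(r) = (2*r)/((2*r)) = (2*r)*(1/(2*r)) = 1)
-H(F(-1, -1)) = -1*1 = -1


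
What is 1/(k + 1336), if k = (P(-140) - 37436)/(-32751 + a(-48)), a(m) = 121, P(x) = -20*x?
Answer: 16315/21814158 ≈ 0.00074791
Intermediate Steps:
k = 17318/16315 (k = (-20*(-140) - 37436)/(-32751 + 121) = (2800 - 37436)/(-32630) = -34636*(-1/32630) = 17318/16315 ≈ 1.0615)
1/(k + 1336) = 1/(17318/16315 + 1336) = 1/(21814158/16315) = 16315/21814158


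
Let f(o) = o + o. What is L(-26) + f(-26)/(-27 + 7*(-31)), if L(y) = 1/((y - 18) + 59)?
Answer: 256/915 ≈ 0.27978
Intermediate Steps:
f(o) = 2*o
L(y) = 1/(41 + y) (L(y) = 1/((-18 + y) + 59) = 1/(41 + y))
L(-26) + f(-26)/(-27 + 7*(-31)) = 1/(41 - 26) + (2*(-26))/(-27 + 7*(-31)) = 1/15 - 52/(-27 - 217) = 1/15 - 52/(-244) = 1/15 - 52*(-1/244) = 1/15 + 13/61 = 256/915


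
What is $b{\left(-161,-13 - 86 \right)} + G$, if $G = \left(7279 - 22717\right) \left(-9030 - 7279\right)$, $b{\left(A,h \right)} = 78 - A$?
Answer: $251778581$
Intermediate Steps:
$G = 251778342$ ($G = \left(-15438\right) \left(-16309\right) = 251778342$)
$b{\left(-161,-13 - 86 \right)} + G = \left(78 - -161\right) + 251778342 = \left(78 + 161\right) + 251778342 = 239 + 251778342 = 251778581$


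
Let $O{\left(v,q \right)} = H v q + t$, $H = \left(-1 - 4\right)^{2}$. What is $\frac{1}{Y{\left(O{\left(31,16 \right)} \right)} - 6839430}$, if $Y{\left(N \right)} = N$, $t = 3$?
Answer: $- \frac{1}{6827027} \approx -1.4648 \cdot 10^{-7}$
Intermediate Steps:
$H = 25$ ($H = \left(-5\right)^{2} = 25$)
$O{\left(v,q \right)} = 3 + 25 q v$ ($O{\left(v,q \right)} = 25 v q + 3 = 25 q v + 3 = 3 + 25 q v$)
$\frac{1}{Y{\left(O{\left(31,16 \right)} \right)} - 6839430} = \frac{1}{\left(3 + 25 \cdot 16 \cdot 31\right) - 6839430} = \frac{1}{\left(3 + 12400\right) - 6839430} = \frac{1}{12403 - 6839430} = \frac{1}{-6827027} = - \frac{1}{6827027}$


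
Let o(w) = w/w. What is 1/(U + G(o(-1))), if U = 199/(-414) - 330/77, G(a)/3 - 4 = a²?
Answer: 2898/29657 ≈ 0.097717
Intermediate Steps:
o(w) = 1
G(a) = 12 + 3*a²
U = -13813/2898 (U = 199*(-1/414) - 330*1/77 = -199/414 - 30/7 = -13813/2898 ≈ -4.7664)
1/(U + G(o(-1))) = 1/(-13813/2898 + (12 + 3*1²)) = 1/(-13813/2898 + (12 + 3*1)) = 1/(-13813/2898 + (12 + 3)) = 1/(-13813/2898 + 15) = 1/(29657/2898) = 2898/29657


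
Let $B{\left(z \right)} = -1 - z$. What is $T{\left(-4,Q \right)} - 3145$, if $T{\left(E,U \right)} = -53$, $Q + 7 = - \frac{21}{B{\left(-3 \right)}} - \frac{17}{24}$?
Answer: $-3198$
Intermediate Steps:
$Q = - \frac{437}{24}$ ($Q = -7 - \left(\frac{17}{24} + \frac{21}{-1 - -3}\right) = -7 - \left(\frac{17}{24} + \frac{21}{-1 + 3}\right) = -7 - \left(\frac{17}{24} + \frac{21}{2}\right) = -7 - \frac{269}{24} = - \frac{437}{24} \approx -18.208$)
$T{\left(-4,Q \right)} - 3145 = -53 - 3145 = -3198$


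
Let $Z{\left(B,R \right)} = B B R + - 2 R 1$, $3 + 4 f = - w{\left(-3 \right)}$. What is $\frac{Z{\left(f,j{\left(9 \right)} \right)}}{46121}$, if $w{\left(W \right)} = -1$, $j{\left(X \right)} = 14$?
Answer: $- \frac{49}{92242} \approx -0.00053121$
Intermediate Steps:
$f = - \frac{1}{2}$ ($f = - \frac{3}{4} + \frac{\left(-1\right) \left(-1\right)}{4} = - \frac{3}{4} + \frac{1}{4} \cdot 1 = - \frac{3}{4} + \frac{1}{4} = - \frac{1}{2} \approx -0.5$)
$Z{\left(B,R \right)} = - 2 R + R B^{2}$ ($Z{\left(B,R \right)} = B^{2} R - 2 R = R B^{2} - 2 R = - 2 R + R B^{2}$)
$\frac{Z{\left(f,j{\left(9 \right)} \right)}}{46121} = \frac{14 \left(-2 + \left(- \frac{1}{2}\right)^{2}\right)}{46121} = 14 \left(-2 + \frac{1}{4}\right) \frac{1}{46121} = 14 \left(- \frac{7}{4}\right) \frac{1}{46121} = \left(- \frac{49}{2}\right) \frac{1}{46121} = - \frac{49}{92242}$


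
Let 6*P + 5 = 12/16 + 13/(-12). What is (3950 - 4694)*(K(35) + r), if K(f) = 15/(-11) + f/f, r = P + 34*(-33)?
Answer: 27578096/33 ≈ 8.3570e+5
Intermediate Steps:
P = -8/9 (P = -⅚ + (12/16 + 13/(-12))/6 = -⅚ + (12*(1/16) + 13*(-1/12))/6 = -⅚ + (¾ - 13/12)/6 = -⅚ + (⅙)*(-⅓) = -⅚ - 1/18 = -8/9 ≈ -0.88889)
r = -10106/9 (r = -8/9 + 34*(-33) = -8/9 - 1122 = -10106/9 ≈ -1122.9)
K(f) = -4/11 (K(f) = 15*(-1/11) + 1 = -15/11 + 1 = -4/11)
(3950 - 4694)*(K(35) + r) = (3950 - 4694)*(-4/11 - 10106/9) = -744*(-111202/99) = 27578096/33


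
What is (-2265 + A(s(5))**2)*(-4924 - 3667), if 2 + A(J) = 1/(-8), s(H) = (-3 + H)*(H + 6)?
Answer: 1242868561/64 ≈ 1.9420e+7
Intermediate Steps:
s(H) = (-3 + H)*(6 + H)
A(J) = -17/8 (A(J) = -2 + 1/(-8) = -2 - 1/8 = -17/8)
(-2265 + A(s(5))**2)*(-4924 - 3667) = (-2265 + (-17/8)**2)*(-4924 - 3667) = (-2265 + 289/64)*(-8591) = -144671/64*(-8591) = 1242868561/64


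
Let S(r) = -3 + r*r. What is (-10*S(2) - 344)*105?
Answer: -37170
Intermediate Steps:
S(r) = -3 + r²
(-10*S(2) - 344)*105 = (-10*(-3 + 2²) - 344)*105 = (-10*(-3 + 4) - 344)*105 = (-10*1 - 344)*105 = (-10 - 344)*105 = -354*105 = -37170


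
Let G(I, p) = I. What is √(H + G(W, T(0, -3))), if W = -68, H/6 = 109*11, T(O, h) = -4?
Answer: √7126 ≈ 84.416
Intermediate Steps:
H = 7194 (H = 6*(109*11) = 6*1199 = 7194)
√(H + G(W, T(0, -3))) = √(7194 - 68) = √7126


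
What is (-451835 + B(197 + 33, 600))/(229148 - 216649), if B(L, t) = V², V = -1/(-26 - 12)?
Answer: -652449739/18048556 ≈ -36.150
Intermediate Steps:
V = 1/38 (V = -1/(-38) = -1*(-1/38) = 1/38 ≈ 0.026316)
B(L, t) = 1/1444 (B(L, t) = (1/38)² = 1/1444)
(-451835 + B(197 + 33, 600))/(229148 - 216649) = (-451835 + 1/1444)/(229148 - 216649) = -652449739/1444/12499 = -652449739/1444*1/12499 = -652449739/18048556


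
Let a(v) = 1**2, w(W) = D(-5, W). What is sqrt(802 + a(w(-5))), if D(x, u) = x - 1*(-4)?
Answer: sqrt(803) ≈ 28.337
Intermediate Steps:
D(x, u) = 4 + x (D(x, u) = x + 4 = 4 + x)
w(W) = -1 (w(W) = 4 - 5 = -1)
a(v) = 1
sqrt(802 + a(w(-5))) = sqrt(802 + 1) = sqrt(803)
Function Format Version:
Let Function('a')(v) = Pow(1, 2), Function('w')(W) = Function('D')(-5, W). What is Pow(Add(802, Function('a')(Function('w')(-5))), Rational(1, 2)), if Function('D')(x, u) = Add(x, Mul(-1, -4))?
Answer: Pow(803, Rational(1, 2)) ≈ 28.337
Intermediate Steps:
Function('D')(x, u) = Add(4, x) (Function('D')(x, u) = Add(x, 4) = Add(4, x))
Function('w')(W) = -1 (Function('w')(W) = Add(4, -5) = -1)
Function('a')(v) = 1
Pow(Add(802, Function('a')(Function('w')(-5))), Rational(1, 2)) = Pow(Add(802, 1), Rational(1, 2)) = Pow(803, Rational(1, 2))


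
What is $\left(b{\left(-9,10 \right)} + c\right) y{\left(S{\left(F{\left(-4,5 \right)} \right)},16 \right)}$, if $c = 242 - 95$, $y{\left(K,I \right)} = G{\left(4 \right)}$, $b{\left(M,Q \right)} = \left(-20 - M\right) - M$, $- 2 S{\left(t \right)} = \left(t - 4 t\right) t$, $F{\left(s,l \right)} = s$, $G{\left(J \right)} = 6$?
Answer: $870$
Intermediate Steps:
$S{\left(t \right)} = \frac{3 t^{2}}{2}$ ($S{\left(t \right)} = - \frac{\left(t - 4 t\right) t}{2} = - \frac{- 3 t t}{2} = - \frac{\left(-3\right) t^{2}}{2} = \frac{3 t^{2}}{2}$)
$b{\left(M,Q \right)} = -20 - 2 M$
$y{\left(K,I \right)} = 6$
$c = 147$ ($c = 242 - 95 = 147$)
$\left(b{\left(-9,10 \right)} + c\right) y{\left(S{\left(F{\left(-4,5 \right)} \right)},16 \right)} = \left(\left(-20 - -18\right) + 147\right) 6 = \left(\left(-20 + 18\right) + 147\right) 6 = \left(-2 + 147\right) 6 = 145 \cdot 6 = 870$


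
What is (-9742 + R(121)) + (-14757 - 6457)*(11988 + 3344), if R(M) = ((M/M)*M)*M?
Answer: -325248149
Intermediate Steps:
R(M) = M**2 (R(M) = (1*M)*M = M*M = M**2)
(-9742 + R(121)) + (-14757 - 6457)*(11988 + 3344) = (-9742 + 121**2) + (-14757 - 6457)*(11988 + 3344) = (-9742 + 14641) - 21214*15332 = 4899 - 325253048 = -325248149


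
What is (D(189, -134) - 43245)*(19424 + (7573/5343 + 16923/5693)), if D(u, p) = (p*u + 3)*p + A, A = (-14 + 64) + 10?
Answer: 659932166423983746/10139233 ≈ 6.5087e+10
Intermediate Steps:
A = 60 (A = 50 + 10 = 60)
D(u, p) = 60 + p*(3 + p*u) (D(u, p) = (p*u + 3)*p + 60 = (3 + p*u)*p + 60 = p*(3 + p*u) + 60 = 60 + p*(3 + p*u))
(D(189, -134) - 43245)*(19424 + (7573/5343 + 16923/5693)) = ((60 + 3*(-134) + 189*(-134)²) - 43245)*(19424 + (7573/5343 + 16923/5693)) = ((60 - 402 + 189*17956) - 43245)*(19424 + (7573*(1/5343) + 16923*(1/5693))) = ((60 - 402 + 3393684) - 43245)*(19424 + (7573/5343 + 16923/5693)) = (3393342 - 43245)*(19424 + 133532678/30417699) = 3350097*(590966918054/30417699) = 659932166423983746/10139233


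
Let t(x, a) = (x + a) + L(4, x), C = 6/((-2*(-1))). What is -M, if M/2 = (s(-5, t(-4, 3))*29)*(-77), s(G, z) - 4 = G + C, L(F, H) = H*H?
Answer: 8932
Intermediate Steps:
L(F, H) = H²
C = 3 (C = 6/2 = 6*(½) = 3)
t(x, a) = a + x + x² (t(x, a) = (x + a) + x² = (a + x) + x² = a + x + x²)
s(G, z) = 7 + G (s(G, z) = 4 + (G + 3) = 4 + (3 + G) = 7 + G)
M = -8932 (M = 2*(((7 - 5)*29)*(-77)) = 2*((2*29)*(-77)) = 2*(58*(-77)) = 2*(-4466) = -8932)
-M = -1*(-8932) = 8932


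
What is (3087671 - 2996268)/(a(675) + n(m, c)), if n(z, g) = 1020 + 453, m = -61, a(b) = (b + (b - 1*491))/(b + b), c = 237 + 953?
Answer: 123394050/1989409 ≈ 62.025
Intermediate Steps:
c = 1190
a(b) = (-491 + 2*b)/(2*b) (a(b) = (b + (b - 491))/((2*b)) = (b + (-491 + b))*(1/(2*b)) = (-491 + 2*b)*(1/(2*b)) = (-491 + 2*b)/(2*b))
n(z, g) = 1473
(3087671 - 2996268)/(a(675) + n(m, c)) = (3087671 - 2996268)/((-491/2 + 675)/675 + 1473) = 91403/((1/675)*(859/2) + 1473) = 91403/(859/1350 + 1473) = 91403/(1989409/1350) = 91403*(1350/1989409) = 123394050/1989409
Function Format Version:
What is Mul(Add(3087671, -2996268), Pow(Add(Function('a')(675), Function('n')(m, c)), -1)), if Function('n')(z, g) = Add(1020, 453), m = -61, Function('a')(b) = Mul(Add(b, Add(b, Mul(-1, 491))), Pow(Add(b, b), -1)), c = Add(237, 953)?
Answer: Rational(123394050, 1989409) ≈ 62.025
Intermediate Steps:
c = 1190
Function('a')(b) = Mul(Rational(1, 2), Pow(b, -1), Add(-491, Mul(2, b))) (Function('a')(b) = Mul(Add(b, Add(b, -491)), Pow(Mul(2, b), -1)) = Mul(Add(b, Add(-491, b)), Mul(Rational(1, 2), Pow(b, -1))) = Mul(Add(-491, Mul(2, b)), Mul(Rational(1, 2), Pow(b, -1))) = Mul(Rational(1, 2), Pow(b, -1), Add(-491, Mul(2, b))))
Function('n')(z, g) = 1473
Mul(Add(3087671, -2996268), Pow(Add(Function('a')(675), Function('n')(m, c)), -1)) = Mul(Add(3087671, -2996268), Pow(Add(Mul(Pow(675, -1), Add(Rational(-491, 2), 675)), 1473), -1)) = Mul(91403, Pow(Add(Mul(Rational(1, 675), Rational(859, 2)), 1473), -1)) = Mul(91403, Pow(Add(Rational(859, 1350), 1473), -1)) = Mul(91403, Pow(Rational(1989409, 1350), -1)) = Mul(91403, Rational(1350, 1989409)) = Rational(123394050, 1989409)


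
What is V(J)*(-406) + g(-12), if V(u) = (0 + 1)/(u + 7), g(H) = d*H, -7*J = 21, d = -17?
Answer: 205/2 ≈ 102.50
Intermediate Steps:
J = -3 (J = -⅐*21 = -3)
g(H) = -17*H
V(u) = 1/(7 + u)
V(J)*(-406) + g(-12) = -406/(7 - 3) - 17*(-12) = -406/4 + 204 = (¼)*(-406) + 204 = -203/2 + 204 = 205/2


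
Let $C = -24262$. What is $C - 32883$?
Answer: $-57145$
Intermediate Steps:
$C - 32883 = -24262 - 32883 = -57145$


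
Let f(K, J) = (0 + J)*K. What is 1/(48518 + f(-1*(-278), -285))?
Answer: -1/30712 ≈ -3.2561e-5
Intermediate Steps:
f(K, J) = J*K
1/(48518 + f(-1*(-278), -285)) = 1/(48518 - (-285)*(-278)) = 1/(48518 - 285*278) = 1/(48518 - 79230) = 1/(-30712) = -1/30712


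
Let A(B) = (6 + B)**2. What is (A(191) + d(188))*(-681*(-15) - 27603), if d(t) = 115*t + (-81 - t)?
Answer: -1046062080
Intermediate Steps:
d(t) = -81 + 114*t
(A(191) + d(188))*(-681*(-15) - 27603) = ((6 + 191)**2 + (-81 + 114*188))*(-681*(-15) - 27603) = (197**2 + (-81 + 21432))*(10215 - 27603) = (38809 + 21351)*(-17388) = 60160*(-17388) = -1046062080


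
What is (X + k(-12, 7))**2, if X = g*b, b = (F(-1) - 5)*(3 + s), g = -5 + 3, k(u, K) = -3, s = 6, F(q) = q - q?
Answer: 7569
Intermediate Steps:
F(q) = 0
g = -2
b = -45 (b = (0 - 5)*(3 + 6) = -5*9 = -45)
X = 90 (X = -2*(-45) = 90)
(X + k(-12, 7))**2 = (90 - 3)**2 = 87**2 = 7569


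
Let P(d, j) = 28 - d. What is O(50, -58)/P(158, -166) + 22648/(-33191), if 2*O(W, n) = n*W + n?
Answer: 46145249/4314830 ≈ 10.695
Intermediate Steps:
O(W, n) = n/2 + W*n/2 (O(W, n) = (n*W + n)/2 = (W*n + n)/2 = (n + W*n)/2 = n/2 + W*n/2)
O(50, -58)/P(158, -166) + 22648/(-33191) = ((½)*(-58)*(1 + 50))/(28 - 1*158) + 22648/(-33191) = ((½)*(-58)*51)/(28 - 158) + 22648*(-1/33191) = -1479/(-130) - 22648/33191 = -1479*(-1/130) - 22648/33191 = 1479/130 - 22648/33191 = 46145249/4314830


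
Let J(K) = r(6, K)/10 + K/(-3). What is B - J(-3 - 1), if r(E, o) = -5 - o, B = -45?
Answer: -1387/30 ≈ -46.233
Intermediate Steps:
J(K) = -1/2 - 13*K/30 (J(K) = (-5 - K)/10 + K/(-3) = (-5 - K)*(1/10) + K*(-1/3) = (-1/2 - K/10) - K/3 = -1/2 - 13*K/30)
B - J(-3 - 1) = -45 - (-1/2 - 13*(-3 - 1)/30) = -45 - (-1/2 - 13/30*(-4)) = -45 - (-1/2 + 26/15) = -45 - 1*37/30 = -45 - 37/30 = -1387/30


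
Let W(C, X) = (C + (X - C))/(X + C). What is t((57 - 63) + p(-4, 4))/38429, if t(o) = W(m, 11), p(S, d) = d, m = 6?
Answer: 11/653293 ≈ 1.6838e-5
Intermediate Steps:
W(C, X) = X/(C + X)
t(o) = 11/17 (t(o) = 11/(6 + 11) = 11/17)
t((57 - 63) + p(-4, 4))/38429 = (11/17)/38429 = (11/17)*(1/38429) = 11/653293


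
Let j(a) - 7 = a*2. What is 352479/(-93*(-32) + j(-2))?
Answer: 117493/993 ≈ 118.32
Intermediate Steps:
j(a) = 7 + 2*a (j(a) = 7 + a*2 = 7 + 2*a)
352479/(-93*(-32) + j(-2)) = 352479/(-93*(-32) + (7 + 2*(-2))) = 352479/(2976 + (7 - 4)) = 352479/(2976 + 3) = 352479/2979 = 352479*(1/2979) = 117493/993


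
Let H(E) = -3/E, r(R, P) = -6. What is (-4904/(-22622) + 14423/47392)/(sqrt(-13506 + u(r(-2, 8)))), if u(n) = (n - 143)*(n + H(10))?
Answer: -93114579*I*sqrt(1256730)/22455708754592 ≈ -0.0046485*I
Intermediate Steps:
u(n) = (-143 + n)*(-3/10 + n) (u(n) = (n - 143)*(n - 3/10) = (-143 + n)*(n - 3*1/10) = (-143 + n)*(n - 3/10) = (-143 + n)*(-3/10 + n))
(-4904/(-22622) + 14423/47392)/(sqrt(-13506 + u(r(-2, 8)))) = (-4904/(-22622) + 14423/47392)/(sqrt(-13506 + (429/10 + (-6)**2 - 1433/10*(-6)))) = (-4904*(-1/22622) + 14423*(1/47392))/(sqrt(-13506 + (429/10 + 36 + 4299/5))) = (2452/11311 + 14423/47392)/(sqrt(-13506 + 9387/10)) = 279343737/(536050912*(sqrt(-125673/10))) = 279343737/(536050912*((I*sqrt(1256730)/10))) = 279343737*(-I*sqrt(1256730)/125673)/536050912 = -93114579*I*sqrt(1256730)/22455708754592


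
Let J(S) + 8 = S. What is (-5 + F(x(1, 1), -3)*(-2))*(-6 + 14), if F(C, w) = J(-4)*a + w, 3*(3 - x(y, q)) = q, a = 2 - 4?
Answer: -376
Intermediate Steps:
a = -2
x(y, q) = 3 - q/3
J(S) = -8 + S
F(C, w) = 24 + w (F(C, w) = (-8 - 4)*(-2) + w = -12*(-2) + w = 24 + w)
(-5 + F(x(1, 1), -3)*(-2))*(-6 + 14) = (-5 + (24 - 3)*(-2))*(-6 + 14) = (-5 + 21*(-2))*8 = (-5 - 42)*8 = -47*8 = -376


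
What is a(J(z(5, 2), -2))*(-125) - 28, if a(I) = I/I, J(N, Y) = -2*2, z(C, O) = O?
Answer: -153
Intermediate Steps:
J(N, Y) = -4
a(I) = 1
a(J(z(5, 2), -2))*(-125) - 28 = 1*(-125) - 28 = -125 - 28 = -153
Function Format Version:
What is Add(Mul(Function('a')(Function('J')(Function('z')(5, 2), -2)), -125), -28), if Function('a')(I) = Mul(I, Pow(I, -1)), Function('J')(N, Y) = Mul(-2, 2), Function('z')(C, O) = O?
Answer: -153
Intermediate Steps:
Function('J')(N, Y) = -4
Function('a')(I) = 1
Add(Mul(Function('a')(Function('J')(Function('z')(5, 2), -2)), -125), -28) = Add(Mul(1, -125), -28) = Add(-125, -28) = -153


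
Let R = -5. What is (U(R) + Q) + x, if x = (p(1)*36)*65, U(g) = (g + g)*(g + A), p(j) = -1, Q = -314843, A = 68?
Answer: -317813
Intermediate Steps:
U(g) = 2*g*(68 + g) (U(g) = (g + g)*(g + 68) = (2*g)*(68 + g) = 2*g*(68 + g))
x = -2340 (x = -1*36*65 = -36*65 = -2340)
(U(R) + Q) + x = (2*(-5)*(68 - 5) - 314843) - 2340 = (2*(-5)*63 - 314843) - 2340 = (-630 - 314843) - 2340 = -315473 - 2340 = -317813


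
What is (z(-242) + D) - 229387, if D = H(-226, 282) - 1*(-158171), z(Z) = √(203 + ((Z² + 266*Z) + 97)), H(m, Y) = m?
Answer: -71442 + 18*I*√17 ≈ -71442.0 + 74.216*I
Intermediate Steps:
z(Z) = √(300 + Z² + 266*Z) (z(Z) = √(203 + (97 + Z² + 266*Z)) = √(300 + Z² + 266*Z))
D = 157945 (D = -226 - 1*(-158171) = -226 + 158171 = 157945)
(z(-242) + D) - 229387 = (√(300 + (-242)² + 266*(-242)) + 157945) - 229387 = (√(300 + 58564 - 64372) + 157945) - 229387 = (√(-5508) + 157945) - 229387 = (18*I*√17 + 157945) - 229387 = (157945 + 18*I*√17) - 229387 = -71442 + 18*I*√17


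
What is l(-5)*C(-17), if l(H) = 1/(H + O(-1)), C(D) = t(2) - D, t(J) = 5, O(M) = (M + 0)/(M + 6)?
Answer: -55/13 ≈ -4.2308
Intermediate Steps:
O(M) = M/(6 + M)
C(D) = 5 - D
l(H) = 1/(-⅕ + H) (l(H) = 1/(H - 1/(6 - 1)) = 1/(H - 1/5) = 1/(H - 1*⅕) = 1/(H - ⅕) = 1/(-⅕ + H))
l(-5)*C(-17) = (5/(-1 + 5*(-5)))*(5 - 1*(-17)) = (5/(-1 - 25))*(5 + 17) = (5/(-26))*22 = (5*(-1/26))*22 = -5/26*22 = -55/13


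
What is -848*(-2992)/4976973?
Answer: 2537216/4976973 ≈ 0.50979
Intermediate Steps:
-848*(-2992)/4976973 = 2537216*(1/4976973) = 2537216/4976973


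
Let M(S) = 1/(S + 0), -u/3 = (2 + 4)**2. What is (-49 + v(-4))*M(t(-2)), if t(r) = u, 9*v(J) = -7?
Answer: 112/243 ≈ 0.46091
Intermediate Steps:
u = -108 (u = -3*(2 + 4)**2 = -3*6**2 = -3*36 = -108)
v(J) = -7/9 (v(J) = (1/9)*(-7) = -7/9)
t(r) = -108
M(S) = 1/S
(-49 + v(-4))*M(t(-2)) = (-49 - 7/9)/(-108) = -448/9*(-1/108) = 112/243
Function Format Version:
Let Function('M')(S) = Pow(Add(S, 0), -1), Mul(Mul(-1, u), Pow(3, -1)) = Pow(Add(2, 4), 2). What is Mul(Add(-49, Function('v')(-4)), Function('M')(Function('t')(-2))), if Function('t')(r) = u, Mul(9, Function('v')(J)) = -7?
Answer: Rational(112, 243) ≈ 0.46091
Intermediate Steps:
u = -108 (u = Mul(-3, Pow(Add(2, 4), 2)) = Mul(-3, Pow(6, 2)) = Mul(-3, 36) = -108)
Function('v')(J) = Rational(-7, 9) (Function('v')(J) = Mul(Rational(1, 9), -7) = Rational(-7, 9))
Function('t')(r) = -108
Function('M')(S) = Pow(S, -1)
Mul(Add(-49, Function('v')(-4)), Function('M')(Function('t')(-2))) = Mul(Add(-49, Rational(-7, 9)), Pow(-108, -1)) = Mul(Rational(-448, 9), Rational(-1, 108)) = Rational(112, 243)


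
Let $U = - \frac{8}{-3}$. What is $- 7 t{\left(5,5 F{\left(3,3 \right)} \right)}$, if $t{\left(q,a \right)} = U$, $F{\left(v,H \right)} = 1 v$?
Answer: $- \frac{56}{3} \approx -18.667$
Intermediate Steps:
$F{\left(v,H \right)} = v$
$U = \frac{8}{3}$ ($U = \left(-8\right) \left(- \frac{1}{3}\right) = \frac{8}{3} \approx 2.6667$)
$t{\left(q,a \right)} = \frac{8}{3}$
$- 7 t{\left(5,5 F{\left(3,3 \right)} \right)} = \left(-7\right) \frac{8}{3} = - \frac{56}{3}$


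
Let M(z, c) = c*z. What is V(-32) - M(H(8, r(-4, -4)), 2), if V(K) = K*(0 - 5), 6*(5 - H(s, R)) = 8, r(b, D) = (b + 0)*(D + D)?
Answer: 458/3 ≈ 152.67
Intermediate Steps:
r(b, D) = 2*D*b (r(b, D) = b*(2*D) = 2*D*b)
H(s, R) = 11/3 (H(s, R) = 5 - ⅙*8 = 5 - 4/3 = 11/3)
V(K) = -5*K (V(K) = K*(-5) = -5*K)
V(-32) - M(H(8, r(-4, -4)), 2) = -5*(-32) - 2*11/3 = 160 - 1*22/3 = 160 - 22/3 = 458/3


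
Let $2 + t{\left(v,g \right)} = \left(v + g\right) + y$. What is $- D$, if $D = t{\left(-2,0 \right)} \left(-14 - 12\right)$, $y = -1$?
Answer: $-130$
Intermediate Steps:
$t{\left(v,g \right)} = -3 + g + v$ ($t{\left(v,g \right)} = -2 - \left(1 - g - v\right) = -2 + \left(-1 + g + v\right) = -3 + g + v$)
$D = 130$ ($D = \left(-3 + 0 - 2\right) \left(-14 - 12\right) = \left(-5\right) \left(-26\right) = 130$)
$- D = \left(-1\right) 130 = -130$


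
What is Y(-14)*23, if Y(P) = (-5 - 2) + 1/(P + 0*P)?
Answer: -2277/14 ≈ -162.64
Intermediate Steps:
Y(P) = -7 + 1/P (Y(P) = -7 + 1/(P + 0) = -7 + 1/P)
Y(-14)*23 = (-7 + 1/(-14))*23 = (-7 - 1/14)*23 = -99/14*23 = -2277/14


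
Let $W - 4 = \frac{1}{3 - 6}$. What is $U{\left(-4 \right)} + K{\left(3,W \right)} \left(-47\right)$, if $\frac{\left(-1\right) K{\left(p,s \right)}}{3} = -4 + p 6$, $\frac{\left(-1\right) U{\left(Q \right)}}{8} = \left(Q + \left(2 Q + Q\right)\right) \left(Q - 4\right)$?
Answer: $950$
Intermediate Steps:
$W = \frac{11}{3}$ ($W = 4 + \frac{1}{3 - 6} = 4 + \frac{1}{-3} = 4 - \frac{1}{3} = \frac{11}{3} \approx 3.6667$)
$U{\left(Q \right)} = - 32 Q \left(-4 + Q\right)$ ($U{\left(Q \right)} = - 8 \left(Q + \left(2 Q + Q\right)\right) \left(Q - 4\right) = - 8 \left(Q + 3 Q\right) \left(-4 + Q\right) = - 8 \cdot 4 Q \left(-4 + Q\right) = - 32 Q \left(-4 + Q\right)$)
$K{\left(p,s \right)} = 12 - 18 p$ ($K{\left(p,s \right)} = - 3 \left(-4 + p 6\right) = - 3 \left(-4 + 6 p\right) = 12 - 18 p$)
$U{\left(-4 \right)} + K{\left(3,W \right)} \left(-47\right) = 32 \left(-4\right) \left(4 - -4\right) + \left(12 - 54\right) \left(-47\right) = 32 \left(-4\right) \left(4 + 4\right) + \left(12 - 54\right) \left(-47\right) = 32 \left(-4\right) 8 - -1974 = -1024 + 1974 = 950$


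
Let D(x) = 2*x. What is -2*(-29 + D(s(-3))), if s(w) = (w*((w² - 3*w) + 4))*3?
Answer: 850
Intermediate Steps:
s(w) = 3*w*(4 + w² - 3*w) (s(w) = (w*(4 + w² - 3*w))*3 = 3*w*(4 + w² - 3*w))
-2*(-29 + D(s(-3))) = -2*(-29 + 2*(3*(-3)*(4 + (-3)² - 3*(-3)))) = -2*(-29 + 2*(3*(-3)*(4 + 9 + 9))) = -2*(-29 + 2*(3*(-3)*22)) = -2*(-29 + 2*(-198)) = -2*(-29 - 396) = -2*(-425) = 850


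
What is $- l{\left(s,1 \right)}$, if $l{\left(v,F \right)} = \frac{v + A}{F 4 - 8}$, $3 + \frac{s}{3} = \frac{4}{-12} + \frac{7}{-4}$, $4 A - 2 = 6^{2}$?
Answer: $- \frac{23}{16} \approx -1.4375$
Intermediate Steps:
$A = \frac{19}{2}$ ($A = \frac{1}{2} + \frac{6^{2}}{4} = \frac{1}{2} + \frac{1}{4} \cdot 36 = \frac{1}{2} + 9 = \frac{19}{2} \approx 9.5$)
$s = - \frac{61}{4}$ ($s = -9 + 3 \left(\frac{4}{-12} + \frac{7}{-4}\right) = -9 + 3 \left(4 \left(- \frac{1}{12}\right) + 7 \left(- \frac{1}{4}\right)\right) = -9 + 3 \left(- \frac{1}{3} - \frac{7}{4}\right) = -9 + 3 \left(- \frac{25}{12}\right) = -9 - \frac{25}{4} = - \frac{61}{4} \approx -15.25$)
$l{\left(v,F \right)} = \frac{\frac{19}{2} + v}{-8 + 4 F}$ ($l{\left(v,F \right)} = \frac{v + \frac{19}{2}}{F 4 - 8} = \frac{\frac{19}{2} + v}{4 F - 8} = \frac{\frac{19}{2} + v}{-8 + 4 F}$)
$- l{\left(s,1 \right)} = - \frac{19 + 2 \left(- \frac{61}{4}\right)}{8 \left(-2 + 1\right)} = - \frac{19 - \frac{61}{2}}{8 \left(-1\right)} = - \frac{\left(-1\right) \left(-23\right)}{8 \cdot 2} = \left(-1\right) \frac{23}{16} = - \frac{23}{16}$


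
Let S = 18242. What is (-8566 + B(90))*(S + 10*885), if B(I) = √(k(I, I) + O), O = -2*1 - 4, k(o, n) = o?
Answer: -232070072 + 54184*√21 ≈ -2.3182e+8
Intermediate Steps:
O = -6 (O = -2 - 4 = -6)
B(I) = √(-6 + I) (B(I) = √(I - 6) = √(-6 + I))
(-8566 + B(90))*(S + 10*885) = (-8566 + √(-6 + 90))*(18242 + 10*885) = (-8566 + √84)*(18242 + 8850) = (-8566 + 2*√21)*27092 = -232070072 + 54184*√21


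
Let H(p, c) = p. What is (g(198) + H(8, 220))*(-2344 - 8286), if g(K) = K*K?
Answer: -416823560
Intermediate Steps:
g(K) = K**2
(g(198) + H(8, 220))*(-2344 - 8286) = (198**2 + 8)*(-2344 - 8286) = (39204 + 8)*(-10630) = 39212*(-10630) = -416823560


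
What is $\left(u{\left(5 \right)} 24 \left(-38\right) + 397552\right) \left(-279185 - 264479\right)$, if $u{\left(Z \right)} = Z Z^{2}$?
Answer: $-154157014528$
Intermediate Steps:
$u{\left(Z \right)} = Z^{3}$
$\left(u{\left(5 \right)} 24 \left(-38\right) + 397552\right) \left(-279185 - 264479\right) = \left(5^{3} \cdot 24 \left(-38\right) + 397552\right) \left(-279185 - 264479\right) = \left(125 \cdot 24 \left(-38\right) + 397552\right) \left(-543664\right) = \left(3000 \left(-38\right) + 397552\right) \left(-543664\right) = \left(-114000 + 397552\right) \left(-543664\right) = 283552 \left(-543664\right) = -154157014528$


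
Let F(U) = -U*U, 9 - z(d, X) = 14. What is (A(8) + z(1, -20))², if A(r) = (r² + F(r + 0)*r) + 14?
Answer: 192721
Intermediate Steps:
z(d, X) = -5 (z(d, X) = 9 - 1*14 = 9 - 14 = -5)
F(U) = -U²
A(r) = 14 + r² - r³ (A(r) = (r² + (-(r + 0)²)*r) + 14 = (r² + (-r²)*r) + 14 = (r² - r³) + 14 = 14 + r² - r³)
(A(8) + z(1, -20))² = ((14 + 8² - 1*8³) - 5)² = ((14 + 64 - 1*512) - 5)² = ((14 + 64 - 512) - 5)² = (-434 - 5)² = (-439)² = 192721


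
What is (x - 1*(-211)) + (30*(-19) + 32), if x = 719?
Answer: 392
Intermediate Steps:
(x - 1*(-211)) + (30*(-19) + 32) = (719 - 1*(-211)) + (30*(-19) + 32) = (719 + 211) + (-570 + 32) = 930 - 538 = 392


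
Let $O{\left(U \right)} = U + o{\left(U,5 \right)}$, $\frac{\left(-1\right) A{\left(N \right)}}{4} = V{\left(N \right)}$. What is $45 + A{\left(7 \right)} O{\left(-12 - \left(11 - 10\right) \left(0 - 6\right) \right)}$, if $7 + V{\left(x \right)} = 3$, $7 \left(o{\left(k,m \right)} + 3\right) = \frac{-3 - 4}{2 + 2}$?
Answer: $-103$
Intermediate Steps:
$o{\left(k,m \right)} = - \frac{13}{4}$ ($o{\left(k,m \right)} = -3 + \frac{\left(-3 - 4\right) \frac{1}{2 + 2}}{7} = -3 + \frac{\left(-7\right) \frac{1}{4}}{7} = -3 + \frac{1}{7} \left(- \frac{7}{4}\right) = -3 - \frac{1}{4} = - \frac{13}{4}$)
$V{\left(x \right)} = -4$ ($V{\left(x \right)} = -7 + 3 = -4$)
$A{\left(N \right)} = 16$ ($A{\left(N \right)} = \left(-4\right) \left(-4\right) = 16$)
$O{\left(U \right)} = - \frac{13}{4} + U$ ($O{\left(U \right)} = U - \frac{13}{4} = - \frac{13}{4} + U$)
$45 + A{\left(7 \right)} O{\left(-12 - \left(11 - 10\right) \left(0 - 6\right) \right)} = 45 + 16 \left(- \frac{13}{4} - \left(12 + \left(11 - 10\right) \left(0 - 6\right)\right)\right) = 45 + 16 \left(- \frac{13}{4} - \left(12 + 1 \left(-6\right)\right)\right) = 45 + 16 \left(- \frac{13}{4} - 6\right) = 45 + 16 \left(- \frac{37}{4}\right) = 45 - 148 = -103$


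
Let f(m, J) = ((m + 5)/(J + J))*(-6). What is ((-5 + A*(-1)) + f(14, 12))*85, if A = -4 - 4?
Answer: -595/4 ≈ -148.75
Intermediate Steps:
A = -8
f(m, J) = -3*(5 + m)/J (f(m, J) = ((5 + m)/((2*J)))*(-6) = ((5 + m)*(1/(2*J)))*(-6) = ((5 + m)/(2*J))*(-6) = -3*(5 + m)/J)
((-5 + A*(-1)) + f(14, 12))*85 = ((-5 - 8*(-1)) + 3*(-5 - 1*14)/12)*85 = ((-5 + 8) + 3*(1/12)*(-5 - 14))*85 = (3 + 3*(1/12)*(-19))*85 = (3 - 19/4)*85 = -7/4*85 = -595/4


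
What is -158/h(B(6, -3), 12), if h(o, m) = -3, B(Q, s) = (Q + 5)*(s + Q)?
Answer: 158/3 ≈ 52.667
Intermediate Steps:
B(Q, s) = (5 + Q)*(Q + s)
-158/h(B(6, -3), 12) = -158/(-3) = -158*(-⅓) = 158/3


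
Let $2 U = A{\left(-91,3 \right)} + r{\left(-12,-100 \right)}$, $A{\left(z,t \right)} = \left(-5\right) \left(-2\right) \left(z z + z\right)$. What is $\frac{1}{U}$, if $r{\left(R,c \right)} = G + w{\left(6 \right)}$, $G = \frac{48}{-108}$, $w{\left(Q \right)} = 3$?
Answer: $\frac{18}{737123} \approx 2.4419 \cdot 10^{-5}$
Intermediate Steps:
$G = - \frac{4}{9}$ ($G = 48 \left(- \frac{1}{108}\right) = - \frac{4}{9} \approx -0.44444$)
$A{\left(z,t \right)} = 10 z + 10 z^{2}$ ($A{\left(z,t \right)} = 10 \left(z^{2} + z\right) = 10 \left(z + z^{2}\right) = 10 z + 10 z^{2}$)
$r{\left(R,c \right)} = \frac{23}{9}$ ($r{\left(R,c \right)} = - \frac{4}{9} + 3 = \frac{23}{9}$)
$U = \frac{737123}{18}$ ($U = \frac{10 \left(-91\right) \left(1 - 91\right) + \frac{23}{9}}{2} = \frac{10 \left(-91\right) \left(-90\right) + \frac{23}{9}}{2} = \frac{81900 + \frac{23}{9}}{2} = \frac{1}{2} \cdot \frac{737123}{9} = \frac{737123}{18} \approx 40951.0$)
$\frac{1}{U} = \frac{1}{\frac{737123}{18}} = \frac{18}{737123}$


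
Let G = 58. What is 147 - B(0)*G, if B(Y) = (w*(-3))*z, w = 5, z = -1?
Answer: -723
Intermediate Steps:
B(Y) = 15 (B(Y) = (5*(-3))*(-1) = -15*(-1) = 15)
147 - B(0)*G = 147 - 15*58 = 147 - 1*870 = 147 - 870 = -723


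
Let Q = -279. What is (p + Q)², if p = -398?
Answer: 458329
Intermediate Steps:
(p + Q)² = (-398 - 279)² = (-677)² = 458329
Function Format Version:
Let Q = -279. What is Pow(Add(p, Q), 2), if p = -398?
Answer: 458329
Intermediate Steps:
Pow(Add(p, Q), 2) = Pow(Add(-398, -279), 2) = Pow(-677, 2) = 458329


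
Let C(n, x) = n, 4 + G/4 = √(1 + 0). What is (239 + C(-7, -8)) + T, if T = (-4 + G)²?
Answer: 488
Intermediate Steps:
G = -12 (G = -16 + 4*√(1 + 0) = -16 + 4*√1 = -16 + 4*1 = -16 + 4 = -12)
T = 256 (T = (-4 - 12)² = (-16)² = 256)
(239 + C(-7, -8)) + T = (239 - 7) + 256 = 232 + 256 = 488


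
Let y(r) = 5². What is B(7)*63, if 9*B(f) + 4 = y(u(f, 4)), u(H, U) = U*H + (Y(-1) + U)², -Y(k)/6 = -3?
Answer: 147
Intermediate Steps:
Y(k) = 18 (Y(k) = -6*(-3) = 18)
u(H, U) = (18 + U)² + H*U (u(H, U) = U*H + (18 + U)² = H*U + (18 + U)² = (18 + U)² + H*U)
y(r) = 25
B(f) = 7/3 (B(f) = -4/9 + (⅑)*25 = -4/9 + 25/9 = 7/3)
B(7)*63 = (7/3)*63 = 147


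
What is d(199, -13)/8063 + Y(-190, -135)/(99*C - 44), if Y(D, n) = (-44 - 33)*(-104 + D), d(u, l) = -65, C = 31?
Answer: 1506889/201575 ≈ 7.4756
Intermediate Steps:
Y(D, n) = 8008 - 77*D (Y(D, n) = -77*(-104 + D) = 8008 - 77*D)
d(199, -13)/8063 + Y(-190, -135)/(99*C - 44) = -65/8063 + (8008 - 77*(-190))/(99*31 - 44) = -65*1/8063 + (8008 + 14630)/(3069 - 44) = -65/8063 + 22638/3025 = -65/8063 + 22638*(1/3025) = -65/8063 + 2058/275 = 1506889/201575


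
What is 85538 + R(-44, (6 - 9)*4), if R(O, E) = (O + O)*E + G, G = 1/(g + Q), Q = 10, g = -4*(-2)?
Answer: 1558693/18 ≈ 86594.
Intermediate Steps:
g = 8
G = 1/18 (G = 1/(8 + 10) = 1/18 ≈ 0.055556)
R(O, E) = 1/18 + 2*E*O (R(O, E) = (O + O)*E + 1/18 = (2*O)*E + 1/18 = 2*E*O + 1/18 = 1/18 + 2*E*O)
85538 + R(-44, (6 - 9)*4) = 85538 + (1/18 + 2*((6 - 9)*4)*(-44)) = 85538 + (1/18 + 2*(-3*4)*(-44)) = 85538 + (1/18 + 2*(-12)*(-44)) = 85538 + (1/18 + 1056) = 85538 + 19009/18 = 1558693/18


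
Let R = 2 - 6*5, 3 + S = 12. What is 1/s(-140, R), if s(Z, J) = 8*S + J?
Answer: 1/44 ≈ 0.022727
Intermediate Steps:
S = 9 (S = -3 + 12 = 9)
R = -28 (R = 2 - 30 = -28)
s(Z, J) = 72 + J (s(Z, J) = 8*9 + J = 72 + J)
1/s(-140, R) = 1/(72 - 28) = 1/44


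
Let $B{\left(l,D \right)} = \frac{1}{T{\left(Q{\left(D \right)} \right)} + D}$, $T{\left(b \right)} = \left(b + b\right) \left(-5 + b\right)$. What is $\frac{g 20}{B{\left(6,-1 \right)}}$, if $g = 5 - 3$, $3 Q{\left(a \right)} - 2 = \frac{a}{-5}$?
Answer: $- \frac{13064}{45} \approx -290.31$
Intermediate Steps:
$Q{\left(a \right)} = \frac{2}{3} - \frac{a}{15}$ ($Q{\left(a \right)} = \frac{2}{3} + \frac{a \frac{1}{-5}}{3} = \frac{2}{3} + \frac{a \left(- \frac{1}{5}\right)}{3} = \frac{2}{3} + \frac{\left(- \frac{1}{5}\right) a}{3} = \frac{2}{3} - \frac{a}{15}$)
$g = 2$ ($g = 5 - 3 = 2$)
$T{\left(b \right)} = 2 b \left(-5 + b\right)$
$B{\left(l,D \right)} = \frac{1}{D + 2 \left(- \frac{13}{3} - \frac{D}{15}\right) \left(\frac{2}{3} - \frac{D}{15}\right)}$ ($B{\left(l,D \right)} = \frac{1}{2 \left(\frac{2}{3} - \frac{D}{15}\right) \left(-5 - \left(- \frac{2}{3} + \frac{D}{15}\right)\right) + D} = \frac{1}{2 \left(\frac{2}{3} - \frac{D}{15}\right) \left(- \frac{13}{3} - \frac{D}{15}\right) + D} = \frac{1}{2 \left(- \frac{13}{3} - \frac{D}{15}\right) \left(\frac{2}{3} - \frac{D}{15}\right) + D} = \frac{1}{D + 2 \left(- \frac{13}{3} - \frac{D}{15}\right) \left(\frac{2}{3} - \frac{D}{15}\right)}$)
$\frac{g 20}{B{\left(6,-1 \right)}} = \frac{2 \cdot 20}{225 \frac{1}{-1300 + 2 \left(-1\right)^{2} + 335 \left(-1\right)}} = \frac{40}{225 \frac{1}{-1300 + 2 \cdot 1 - 335}} = \frac{40}{225 \frac{1}{-1300 + 2 - 335}} = \frac{40}{225 \frac{1}{-1633}} = \frac{40}{225 \left(- \frac{1}{1633}\right)} = \frac{40}{- \frac{225}{1633}} = 40 \left(- \frac{1633}{225}\right) = - \frac{13064}{45}$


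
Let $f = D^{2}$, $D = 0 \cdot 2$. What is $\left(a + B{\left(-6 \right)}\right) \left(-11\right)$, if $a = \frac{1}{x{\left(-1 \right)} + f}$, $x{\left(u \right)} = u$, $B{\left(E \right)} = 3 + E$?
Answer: $44$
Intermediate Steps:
$D = 0$
$f = 0$ ($f = 0^{2} = 0$)
$a = -1$ ($a = \frac{1}{-1 + 0} = \frac{1}{-1} = -1$)
$\left(a + B{\left(-6 \right)}\right) \left(-11\right) = \left(-1 + \left(3 - 6\right)\right) \left(-11\right) = \left(-1 - 3\right) \left(-11\right) = \left(-4\right) \left(-11\right) = 44$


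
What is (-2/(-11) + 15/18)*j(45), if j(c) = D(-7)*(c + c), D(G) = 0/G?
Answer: 0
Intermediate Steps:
D(G) = 0
j(c) = 0 (j(c) = 0*(c + c) = 0*(2*c) = 0)
(-2/(-11) + 15/18)*j(45) = (-2/(-11) + 15/18)*0 = (-2*(-1/11) + 15*(1/18))*0 = (2/11 + ⅚)*0 = (67/66)*0 = 0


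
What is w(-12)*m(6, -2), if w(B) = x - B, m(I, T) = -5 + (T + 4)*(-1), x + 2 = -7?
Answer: -21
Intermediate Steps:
x = -9 (x = -2 - 7 = -9)
m(I, T) = -9 - T (m(I, T) = -5 + (4 + T)*(-1) = -5 + (-4 - T) = -9 - T)
w(B) = -9 - B
w(-12)*m(6, -2) = (-9 - 1*(-12))*(-9 - 1*(-2)) = (-9 + 12)*(-9 + 2) = 3*(-7) = -21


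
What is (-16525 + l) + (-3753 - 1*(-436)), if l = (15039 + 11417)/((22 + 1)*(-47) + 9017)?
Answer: -19679957/992 ≈ -19839.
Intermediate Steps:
l = 3307/992 (l = 26456/(23*(-47) + 9017) = 26456/(-1081 + 9017) = 26456/7936 = 26456*(1/7936) = 3307/992 ≈ 3.3337)
(-16525 + l) + (-3753 - 1*(-436)) = (-16525 + 3307/992) + (-3753 - 1*(-436)) = -16389493/992 + (-3753 + 436) = -16389493/992 - 3317 = -19679957/992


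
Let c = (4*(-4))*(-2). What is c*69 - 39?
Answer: 2169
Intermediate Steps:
c = 32 (c = -16*(-2) = 32)
c*69 - 39 = 32*69 - 39 = 2208 - 39 = 2169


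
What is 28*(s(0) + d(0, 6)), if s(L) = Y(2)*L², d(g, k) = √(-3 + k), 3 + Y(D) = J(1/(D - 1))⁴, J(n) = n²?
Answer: 28*√3 ≈ 48.497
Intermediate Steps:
Y(D) = -3 + (-1 + D)⁻⁸ (Y(D) = -3 + ((1/(D - 1))²)⁴ = -3 + ((1/(-1 + D))²)⁴ = -3 + ((-1 + D)⁻²)⁴ = -3 + (-1 + D)⁻⁸)
s(L) = -2*L² (s(L) = (-3 + (-1 + 2)⁻⁸)*L² = (-3 + 1⁻⁸)*L² = (-3 + 1)*L² = -2*L²)
28*(s(0) + d(0, 6)) = 28*(-2*0² + √(-3 + 6)) = 28*(-2*0 + √3) = 28*(0 + √3) = 28*√3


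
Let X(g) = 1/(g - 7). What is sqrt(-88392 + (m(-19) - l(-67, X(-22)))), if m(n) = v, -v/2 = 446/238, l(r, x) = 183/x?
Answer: I*sqrt(1176619759)/119 ≈ 288.25*I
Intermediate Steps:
X(g) = 1/(-7 + g)
v = -446/119 (v = -892/238 = -2*223/119 = -446/119 ≈ -3.7479)
m(n) = -446/119
sqrt(-88392 + (m(-19) - l(-67, X(-22)))) = sqrt(-88392 + (-446/119 - 183/(1/(-7 - 22)))) = sqrt(-88392 + (-446/119 - 183/(1/(-29)))) = sqrt(-88392 + (-446/119 - 183/(-1/29))) = sqrt(-88392 + (-446/119 - 183*(-29))) = sqrt(-88392 + (-446/119 - 1*(-5307))) = sqrt(-88392 + (-446/119 + 5307)) = sqrt(-88392 + 631087/119) = sqrt(-9887561/119) = I*sqrt(1176619759)/119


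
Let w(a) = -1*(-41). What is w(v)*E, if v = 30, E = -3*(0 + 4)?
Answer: -492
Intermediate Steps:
E = -12 (E = -3*4 = -12)
w(a) = 41
w(v)*E = 41*(-12) = -492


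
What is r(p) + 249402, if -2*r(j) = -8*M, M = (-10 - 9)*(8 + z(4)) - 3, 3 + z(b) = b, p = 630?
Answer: 248706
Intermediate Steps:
z(b) = -3 + b
M = -174 (M = (-10 - 9)*(8 + (-3 + 4)) - 3 = -19*(8 + 1) - 3 = -19*9 - 3 = -171 - 3 = -174)
r(j) = -696 (r(j) = -(-4)*(-174) = -½*1392 = -696)
r(p) + 249402 = -696 + 249402 = 248706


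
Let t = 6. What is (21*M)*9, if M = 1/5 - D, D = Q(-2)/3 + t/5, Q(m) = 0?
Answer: -189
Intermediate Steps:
D = 6/5 (D = 0/3 + 6/5 = 0*(⅓) + 6*(⅕) = 0 + 6/5 = 6/5 ≈ 1.2000)
M = -1 (M = 1/5 - 1*6/5 = ⅕ - 6/5 = -1)
(21*M)*9 = (21*(-1))*9 = -21*9 = -189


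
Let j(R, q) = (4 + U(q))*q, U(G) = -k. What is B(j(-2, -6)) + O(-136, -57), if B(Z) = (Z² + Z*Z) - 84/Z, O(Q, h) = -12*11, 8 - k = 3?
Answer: -74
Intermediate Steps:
k = 5 (k = 8 - 1*3 = 8 - 3 = 5)
U(G) = -5 (U(G) = -1*5 = -5)
j(R, q) = -q (j(R, q) = (4 - 5)*q = -q)
O(Q, h) = -132
B(Z) = -84/Z + 2*Z² (B(Z) = (Z² + Z²) - 84/Z = 2*Z² - 84/Z = -84/Z + 2*Z²)
B(j(-2, -6)) + O(-136, -57) = 2*(-42 + (-1*(-6))³)/((-1*(-6))) - 132 = 2*(-42 + 6³)/6 - 132 = 2*(⅙)*(-42 + 216) - 132 = 2*(⅙)*174 - 132 = 58 - 132 = -74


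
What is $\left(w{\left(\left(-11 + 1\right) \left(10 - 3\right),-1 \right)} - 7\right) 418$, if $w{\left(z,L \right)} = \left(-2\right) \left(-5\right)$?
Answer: $1254$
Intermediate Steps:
$w{\left(z,L \right)} = 10$
$\left(w{\left(\left(-11 + 1\right) \left(10 - 3\right),-1 \right)} - 7\right) 418 = \left(10 - 7\right) 418 = 3 \cdot 418 = 1254$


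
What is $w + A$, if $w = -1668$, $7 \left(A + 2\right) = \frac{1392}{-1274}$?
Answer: $- \frac{7447226}{4459} \approx -1670.2$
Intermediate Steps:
$A = - \frac{9614}{4459}$ ($A = -2 + \frac{1392 \frac{1}{-1274}}{7} = -2 + \frac{1392 \left(- \frac{1}{1274}\right)}{7} = -2 + \frac{1}{7} \left(- \frac{696}{637}\right) = -2 - \frac{696}{4459} = - \frac{9614}{4459} \approx -2.1561$)
$w + A = -1668 - \frac{9614}{4459} = - \frac{7447226}{4459}$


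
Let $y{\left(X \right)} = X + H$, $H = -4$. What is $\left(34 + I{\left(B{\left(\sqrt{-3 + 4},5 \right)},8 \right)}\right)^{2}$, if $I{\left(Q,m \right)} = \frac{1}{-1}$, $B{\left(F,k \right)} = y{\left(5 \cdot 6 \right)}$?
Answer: $1089$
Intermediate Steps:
$y{\left(X \right)} = -4 + X$ ($y{\left(X \right)} = X - 4 = -4 + X$)
$B{\left(F,k \right)} = 26$ ($B{\left(F,k \right)} = -4 + 5 \cdot 6 = -4 + 30 = 26$)
$I{\left(Q,m \right)} = -1$
$\left(34 + I{\left(B{\left(\sqrt{-3 + 4},5 \right)},8 \right)}\right)^{2} = \left(34 - 1\right)^{2} = 33^{2} = 1089$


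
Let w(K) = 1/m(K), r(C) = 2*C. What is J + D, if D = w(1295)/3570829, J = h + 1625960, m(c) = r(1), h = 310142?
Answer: 13826978337117/7141658 ≈ 1.9361e+6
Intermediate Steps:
m(c) = 2 (m(c) = 2*1 = 2)
J = 1936102 (J = 310142 + 1625960 = 1936102)
w(K) = ½ (w(K) = 1/2 = ½)
D = 1/7141658 (D = (½)/3570829 = (½)*(1/3570829) = 1/7141658 ≈ 1.4002e-7)
J + D = 1936102 + 1/7141658 = 13826978337117/7141658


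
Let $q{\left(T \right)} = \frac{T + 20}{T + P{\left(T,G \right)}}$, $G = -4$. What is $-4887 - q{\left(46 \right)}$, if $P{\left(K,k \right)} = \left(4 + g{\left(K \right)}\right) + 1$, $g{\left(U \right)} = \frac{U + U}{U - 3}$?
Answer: $- \frac{11169633}{2285} \approx -4888.2$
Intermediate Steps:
$g{\left(U \right)} = \frac{2 U}{-3 + U}$
$P{\left(K,k \right)} = 5 + \frac{2 K}{-3 + K}$ ($P{\left(K,k \right)} = \left(4 + \frac{2 K}{-3 + K}\right) + 1 = 5 + \frac{2 K}{-3 + K}$)
$q{\left(T \right)} = \frac{20 + T}{T + \frac{-15 + 7 T}{-3 + T}}$ ($q{\left(T \right)} = \frac{T + 20}{T + \frac{-15 + 7 T}{-3 + T}} = \frac{20 + T}{T + \frac{-15 + 7 T}{-3 + T}}$)
$-4887 - q{\left(46 \right)} = -4887 - \frac{\left(-3 + 46\right) \left(20 + 46\right)}{-15 + 7 \cdot 46 + 46 \left(-3 + 46\right)} = -4887 - \frac{1}{-15 + 322 + 46 \cdot 43} \cdot 43 \cdot 66 = -4887 - \frac{1}{-15 + 322 + 1978} \cdot 43 \cdot 66 = -4887 - \frac{1}{2285} \cdot 43 \cdot 66 = -4887 - \frac{2838}{2285} = - \frac{11169633}{2285}$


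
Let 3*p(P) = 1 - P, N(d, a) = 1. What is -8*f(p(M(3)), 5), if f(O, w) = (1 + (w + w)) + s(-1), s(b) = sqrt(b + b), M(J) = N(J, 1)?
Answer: -88 - 8*I*sqrt(2) ≈ -88.0 - 11.314*I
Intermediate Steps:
M(J) = 1
s(b) = sqrt(2)*sqrt(b) (s(b) = sqrt(2*b) = sqrt(2)*sqrt(b))
p(P) = 1/3 - P/3 (p(P) = (1 - P)/3 = 1/3 - P/3)
f(O, w) = 1 + 2*w + I*sqrt(2) (f(O, w) = (1 + (w + w)) + sqrt(2)*sqrt(-1) = (1 + 2*w) + sqrt(2)*I = (1 + 2*w) + I*sqrt(2) = 1 + 2*w + I*sqrt(2))
-8*f(p(M(3)), 5) = -8*(1 + 2*5 + I*sqrt(2)) = -8*(1 + 10 + I*sqrt(2)) = -8*(11 + I*sqrt(2)) = -88 - 8*I*sqrt(2)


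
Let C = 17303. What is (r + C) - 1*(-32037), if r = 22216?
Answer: 71556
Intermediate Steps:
(r + C) - 1*(-32037) = (22216 + 17303) - 1*(-32037) = 39519 + 32037 = 71556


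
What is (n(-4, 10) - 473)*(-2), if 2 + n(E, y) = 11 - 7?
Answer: 942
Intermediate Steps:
n(E, y) = 2 (n(E, y) = -2 + (11 - 7) = -2 + 4 = 2)
(n(-4, 10) - 473)*(-2) = (2 - 473)*(-2) = -471*(-2) = 942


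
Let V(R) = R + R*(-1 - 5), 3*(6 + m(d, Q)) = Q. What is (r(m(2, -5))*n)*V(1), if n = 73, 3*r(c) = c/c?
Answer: -365/3 ≈ -121.67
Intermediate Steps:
m(d, Q) = -6 + Q/3
r(c) = ⅓ (r(c) = (c/c)/3 = (⅓)*1 = ⅓)
V(R) = -5*R (V(R) = R + R*(-6) = R - 6*R = -5*R)
(r(m(2, -5))*n)*V(1) = ((⅓)*73)*(-5*1) = (73/3)*(-5) = -365/3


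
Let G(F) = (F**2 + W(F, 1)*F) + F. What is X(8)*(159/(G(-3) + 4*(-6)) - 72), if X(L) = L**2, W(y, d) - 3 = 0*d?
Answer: -44864/9 ≈ -4984.9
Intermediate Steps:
W(y, d) = 3 (W(y, d) = 3 + 0*d = 3 + 0 = 3)
G(F) = F**2 + 4*F (G(F) = (F**2 + 3*F) + F = F**2 + 4*F)
X(8)*(159/(G(-3) + 4*(-6)) - 72) = 8**2*(159/(-3*(4 - 3) + 4*(-6)) - 72) = 64*(159/(-3*1 - 24) - 72) = 64*(159/(-3 - 24) - 72) = 64*(159/(-27) - 72) = 64*(159*(-1/27) - 72) = 64*(-53/9 - 72) = 64*(-701/9) = -44864/9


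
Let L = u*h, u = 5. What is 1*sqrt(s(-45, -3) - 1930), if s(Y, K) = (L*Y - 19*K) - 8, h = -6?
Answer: 3*I*sqrt(59) ≈ 23.043*I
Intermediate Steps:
L = -30 (L = 5*(-6) = -30)
s(Y, K) = -8 - 30*Y - 19*K (s(Y, K) = (-30*Y - 19*K) - 8 = -8 - 30*Y - 19*K)
1*sqrt(s(-45, -3) - 1930) = 1*sqrt((-8 - 30*(-45) - 19*(-3)) - 1930) = 1*sqrt((-8 + 1350 + 57) - 1930) = 1*sqrt(1399 - 1930) = 1*sqrt(-531) = 1*(3*I*sqrt(59)) = 3*I*sqrt(59)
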